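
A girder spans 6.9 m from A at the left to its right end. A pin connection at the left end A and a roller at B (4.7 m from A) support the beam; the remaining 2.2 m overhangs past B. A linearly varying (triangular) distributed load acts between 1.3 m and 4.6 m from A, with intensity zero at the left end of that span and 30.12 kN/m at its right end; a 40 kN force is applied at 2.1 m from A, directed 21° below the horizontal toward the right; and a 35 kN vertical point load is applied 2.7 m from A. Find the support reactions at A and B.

A_x = -37.34 kN, A_y = 35.51 kN, B_y = 63.52 kN

Resultant of the triangular load: ½ × 30.12 × 3.3 = 49.698 kN, acting at 3.5 m from A (one-third of the span from the peak).
ΣM about A: B_y·4.7 − (½·30.12·3.3)·3.5 − 40·sin21°·2.1 − 35·2.7 = 0 → B_y = 298.546/4.7 = 63.5204 ≈ 63.52 kN.
ΣF_y = 0: A_y + 63.5204 − ½·30.12·3.3 − 40·sin21° − 35 = 0 → A_y = 35.51 kN.
ΣF_x = 0: A_x + 40·cos21° = 0 → A_x = -37.34 kN.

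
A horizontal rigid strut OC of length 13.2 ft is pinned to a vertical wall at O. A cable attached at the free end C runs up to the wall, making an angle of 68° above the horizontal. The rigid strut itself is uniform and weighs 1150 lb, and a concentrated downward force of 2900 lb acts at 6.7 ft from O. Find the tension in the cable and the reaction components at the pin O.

T = 2208 lb, O_x = 827.0 lb, O_y = 2003 lb

ΣM about O: T·sin68°·13.2 − 1150·6.6 − 2900·6.7 = 0 → T = 27020/(13.2·0.927184) = 2207.73 ≈ 2208 lb.
ΣF_x = 0: O_x − T·cos68° = 0 → O_x = 2207.73 × 0.374607 = 827.0 lb.
ΣF_y = 0: O_y + T·sin68° − 1150 − 2900 = 0 → O_y = 4050 − 2207.73 × 0.927184 = 2003 lb.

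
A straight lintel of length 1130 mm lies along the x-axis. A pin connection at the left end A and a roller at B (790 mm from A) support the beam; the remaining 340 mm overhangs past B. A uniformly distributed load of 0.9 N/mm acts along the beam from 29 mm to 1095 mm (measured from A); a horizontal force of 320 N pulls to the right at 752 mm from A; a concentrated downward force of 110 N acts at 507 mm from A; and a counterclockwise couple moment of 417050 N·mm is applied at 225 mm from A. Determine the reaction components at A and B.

A_x = -320.0 N, A_y = 844.2 N, B_y = 225.2 N

Resultant of the distributed load: 0.9 × 1066 = 959.4 N at 562 mm from A.
Taking moments about A: B_y·790 − (0.9·1066)·562 − 110·507 + 417050 = 0 → B_y = 177902.8/790 = 225.193 ≈ 225.2 N.
ΣF_y = 0: A_y + 225.193 − 0.9·1066 − 110 = 0 → A_y = 844.2 N.
ΣF_x = 0: A_x + 320 = 0 → A_x = -320.0 N.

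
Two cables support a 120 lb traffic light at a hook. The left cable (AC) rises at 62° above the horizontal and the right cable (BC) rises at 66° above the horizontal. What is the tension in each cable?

ΣF_x = 0: −T_AC·cos62° + T_BC·cos66° = 0 → T_BC = 1.15424·T_AC.
ΣF_y = 0: T_AC·sin62° + T_BC·sin66° = 120.
Substitute: T_AC·(0.882948 + 1.15424·0.913545) = 120 → T_AC = 61.9387 ≈ 61.94 lb.
Then T_BC = 1.15424 × 61.9387 = 71.49 lb.

T_AC = 61.94 lb, T_BC = 71.49 lb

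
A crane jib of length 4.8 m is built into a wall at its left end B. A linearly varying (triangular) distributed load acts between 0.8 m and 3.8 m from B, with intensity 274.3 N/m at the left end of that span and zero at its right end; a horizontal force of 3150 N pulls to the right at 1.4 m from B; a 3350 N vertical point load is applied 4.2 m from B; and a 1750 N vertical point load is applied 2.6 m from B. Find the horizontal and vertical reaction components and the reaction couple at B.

B_x = -3150 N, B_y = 5511 N, M_B = 19360 N·m

Resultant of the triangular load: ½ × 274.3 × 3 = 411.45 N, acting at 1.8 m from B (one-third of the span from the peak).
ΣF_x = 0: B_x + 3150 = 0 → B_x = -3150 N.
ΣF_y = 0: B_y − ½·274.3·3 − 3350 − 1750 = 0 → B_y = 5511 N.
ΣM about B: M_B − (½·274.3·3)·1.8 − 3350·4.2 − 1750·2.6 = 0 → M_B = 19360 N·m.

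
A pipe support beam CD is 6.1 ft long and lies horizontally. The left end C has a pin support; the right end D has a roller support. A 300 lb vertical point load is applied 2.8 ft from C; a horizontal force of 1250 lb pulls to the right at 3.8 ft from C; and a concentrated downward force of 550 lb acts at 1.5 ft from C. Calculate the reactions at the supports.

C_x = -1250 lb, C_y = 577.0 lb, D_y = 273.0 lb

Moments about C: D_y·6.1 − 300·2.8 − 550·1.5 = 0 → D_y = 1665/6.1 = 272.951 ≈ 273.0 lb.
ΣF_y = 0: C_y + 272.951 − 300 − 550 = 0 → C_y = 577.0 lb.
ΣF_x = 0: C_x + 1250 = 0 → C_x = -1250 lb.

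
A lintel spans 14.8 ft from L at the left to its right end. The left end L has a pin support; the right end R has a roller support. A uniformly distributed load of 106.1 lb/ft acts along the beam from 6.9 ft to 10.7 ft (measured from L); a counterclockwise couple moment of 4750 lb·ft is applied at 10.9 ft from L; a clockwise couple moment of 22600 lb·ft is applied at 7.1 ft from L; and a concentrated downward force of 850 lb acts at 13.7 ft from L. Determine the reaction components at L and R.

Resultant of the distributed load: 106.1 × 3.8 = 403.18 lb at 8.8 ft from L.
Moments about L: R_y·14.8 − (106.1·3.8)·8.8 + 4750 − 22600 − 850·13.7 = 0 → R_y = 33042.984/14.8 = 2232.63 ≈ 2233 lb.
ΣF_y = 0: L_y + 2232.63 − 106.1·3.8 − 850 = 0 → L_y = -979.5 lb.
ΣF_x = 0: no horizontal applied forces, so L_x = 0.

L_x = 0, L_y = -979.5 lb, R_y = 2233 lb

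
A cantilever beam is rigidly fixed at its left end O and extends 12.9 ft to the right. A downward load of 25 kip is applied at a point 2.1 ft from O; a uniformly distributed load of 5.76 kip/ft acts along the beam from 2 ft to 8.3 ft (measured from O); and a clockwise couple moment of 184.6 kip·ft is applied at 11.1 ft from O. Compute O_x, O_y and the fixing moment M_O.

O_x = 0, O_y = 61.29 kip, M_O = 424.0 kip·ft

Resultant of the distributed load: 5.76 × 6.3 = 36.288 kip at 5.15 ft from O.
ΣF_x = 0: O_x = 0.
ΣF_y = 0: O_y − 25 − 5.76·6.3 = 0 → O_y = 61.29 kip.
ΣM about O: M_O − 25·2.1 − (5.76·6.3)·5.15 − 184.6 = 0 → M_O = 424.0 kip·ft.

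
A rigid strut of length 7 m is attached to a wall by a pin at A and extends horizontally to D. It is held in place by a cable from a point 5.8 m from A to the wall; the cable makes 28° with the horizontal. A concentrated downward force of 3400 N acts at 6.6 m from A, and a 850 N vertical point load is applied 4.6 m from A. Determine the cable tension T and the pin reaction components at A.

T = 9677 N, A_x = 8544 N, A_y = -293.1 N

ΣM about A: T·sin28°·5.8 − 3400·6.6 − 850·4.6 = 0 → T = 26350/(5.8·0.469472) = 9677.05 ≈ 9677 N.
ΣF_x = 0: A_x − T·cos28° = 0 → A_x = 9677.05 × 0.882948 = 8544 N.
ΣF_y = 0: A_y + T·sin28° − 3400 − 850 = 0 → A_y = 4250 − 9677.05 × 0.469472 = -293.1 N.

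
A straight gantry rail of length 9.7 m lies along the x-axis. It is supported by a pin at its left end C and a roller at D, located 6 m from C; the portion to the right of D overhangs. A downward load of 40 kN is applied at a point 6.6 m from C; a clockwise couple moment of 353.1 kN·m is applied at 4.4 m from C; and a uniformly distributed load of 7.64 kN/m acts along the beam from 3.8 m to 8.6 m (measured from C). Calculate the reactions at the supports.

Resultant of the distributed load: 7.64 × 4.8 = 36.672 kN at 6.2 m from C.
ΣM about C: D_y·6 − 40·6.6 − 353.1 − (7.64·4.8)·6.2 = 0 → D_y = 844.4664/6 = 140.744 ≈ 140.7 kN.
ΣF_y = 0: C_y + 140.744 − 40 − 7.64·4.8 = 0 → C_y = -64.07 kN.
ΣF_x = 0: no horizontal applied forces, so C_x = 0.

C_x = 0, C_y = -64.07 kN, D_y = 140.7 kN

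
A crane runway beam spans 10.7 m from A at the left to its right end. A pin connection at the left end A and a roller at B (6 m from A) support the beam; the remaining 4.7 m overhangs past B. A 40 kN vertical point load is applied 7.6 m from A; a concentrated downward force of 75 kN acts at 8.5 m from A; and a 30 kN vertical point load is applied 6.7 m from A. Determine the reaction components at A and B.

Taking moments about A: B_y·6 − 40·7.6 − 75·8.5 − 30·6.7 = 0 → B_y = 1142.5/6 = 190.417 ≈ 190.4 kN.
ΣF_y = 0: A_y + 190.417 − 40 − 75 − 30 = 0 → A_y = -45.42 kN.
ΣF_x = 0: no horizontal applied forces, so A_x = 0.

A_x = 0, A_y = -45.42 kN, B_y = 190.4 kN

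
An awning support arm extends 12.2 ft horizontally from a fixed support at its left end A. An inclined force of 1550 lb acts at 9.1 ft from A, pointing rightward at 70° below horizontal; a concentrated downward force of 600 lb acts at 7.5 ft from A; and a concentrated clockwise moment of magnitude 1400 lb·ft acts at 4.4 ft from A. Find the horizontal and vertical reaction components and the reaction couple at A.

ΣF_x = 0: A_x + 1550·cos70° = 0 → A_x = -530.1 lb.
ΣF_y = 0: A_y − 1550·sin70° − 600 = 0 → A_y = 2057 lb.
ΣM about A: M_A − 1550·sin70°·9.1 − 600·7.5 − 1400 = 0 → M_A = 19150 lb·ft.

A_x = -530.1 lb, A_y = 2057 lb, M_A = 19150 lb·ft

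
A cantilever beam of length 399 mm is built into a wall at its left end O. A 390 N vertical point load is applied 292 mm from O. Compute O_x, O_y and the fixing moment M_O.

ΣF_x = 0: O_x = 0.
ΣF_y = 0: O_y − 390 = 0 → O_y = 390.0 N.
ΣM about O: M_O − 390·292 = 0 → M_O = 113900 N·mm.

O_x = 0, O_y = 390.0 N, M_O = 113900 N·mm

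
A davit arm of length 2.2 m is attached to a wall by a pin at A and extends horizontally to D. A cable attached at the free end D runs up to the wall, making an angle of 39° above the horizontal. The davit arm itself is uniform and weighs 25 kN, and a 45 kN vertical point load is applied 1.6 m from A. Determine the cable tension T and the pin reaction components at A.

T = 71.87 kN, A_x = 55.85 kN, A_y = 24.77 kN

ΣM about A: T·sin39°·2.2 − 25·1.1 − 45·1.6 = 0 → T = 99.5/(2.2·0.62932) = 71.8669 ≈ 71.87 kN.
ΣF_x = 0: A_x − T·cos39° = 0 → A_x = 71.8669 × 0.777146 = 55.85 kN.
ΣF_y = 0: A_y + T·sin39° − 25 − 45 = 0 → A_y = 70 − 71.8669 × 0.62932 = 24.77 kN.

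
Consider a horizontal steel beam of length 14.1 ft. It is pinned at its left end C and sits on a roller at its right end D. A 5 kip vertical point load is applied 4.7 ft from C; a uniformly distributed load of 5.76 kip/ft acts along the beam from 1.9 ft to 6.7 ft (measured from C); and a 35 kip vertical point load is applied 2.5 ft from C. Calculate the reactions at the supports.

Resultant of the distributed load: 5.76 × 4.8 = 27.648 kip at 4.3 ft from C.
Taking moments about C: D_y·14.1 − 5·4.7 − (5.76·4.8)·4.3 − 35·2.5 = 0 → D_y = 229.8864/14.1 = 16.304 ≈ 16.30 kip.
ΣF_y = 0: C_y + 16.304 − 5 − 5.76·4.8 − 35 = 0 → C_y = 51.34 kip.
ΣF_x = 0: no horizontal applied forces, so C_x = 0.

C_x = 0, C_y = 51.34 kip, D_y = 16.30 kip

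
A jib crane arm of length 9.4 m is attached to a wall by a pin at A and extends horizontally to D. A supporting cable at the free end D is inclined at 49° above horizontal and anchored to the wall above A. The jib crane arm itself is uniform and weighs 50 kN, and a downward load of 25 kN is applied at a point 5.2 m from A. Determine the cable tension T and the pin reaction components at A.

T = 51.45 kN, A_x = 33.75 kN, A_y = 36.17 kN

ΣM about A: T·sin49°·9.4 − 50·4.7 − 25·5.2 = 0 → T = 365/(9.4·0.75471) = 51.4499 ≈ 51.45 kN.
ΣF_x = 0: A_x − T·cos49° = 0 → A_x = 51.4499 × 0.656059 = 33.75 kN.
ΣF_y = 0: A_y + T·sin49° − 50 − 25 = 0 → A_y = 75 − 51.4499 × 0.75471 = 36.17 kN.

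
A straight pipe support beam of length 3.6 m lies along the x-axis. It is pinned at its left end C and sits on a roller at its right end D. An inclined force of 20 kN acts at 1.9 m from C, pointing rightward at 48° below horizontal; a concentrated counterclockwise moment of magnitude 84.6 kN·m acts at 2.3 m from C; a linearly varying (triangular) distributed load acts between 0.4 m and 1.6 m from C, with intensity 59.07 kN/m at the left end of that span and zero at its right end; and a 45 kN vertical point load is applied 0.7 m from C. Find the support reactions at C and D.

C_x = -13.38 kN, C_y = 94.33 kN, D_y = 0.9703 kN

Resultant of the triangular load: ½ × 59.07 × 1.2 = 35.442 kN, acting at 0.8 m from C (one-third of the span from the peak).
Taking moments about C: D_y·3.6 − 20·sin48°·1.9 + 84.6 − (½·59.07·1.2)·0.8 − 45·0.7 = 0 → D_y = 3.4931/3.6 = 0.970306 ≈ 0.9703 kN.
ΣF_y = 0: C_y + 0.970306 − 20·sin48° − ½·59.07·1.2 − 45 = 0 → C_y = 94.33 kN.
ΣF_x = 0: C_x + 20·cos48° = 0 → C_x = -13.38 kN.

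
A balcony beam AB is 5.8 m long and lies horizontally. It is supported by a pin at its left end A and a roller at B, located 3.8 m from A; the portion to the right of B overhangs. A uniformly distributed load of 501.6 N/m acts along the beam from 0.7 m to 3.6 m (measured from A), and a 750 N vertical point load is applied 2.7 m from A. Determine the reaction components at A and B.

A_x = 0, A_y = 848.7 N, B_y = 1356 N

Resultant of the distributed load: 501.6 × 2.9 = 1454.64 N at 2.15 m from A.
Taking moments about A: B_y·3.8 − (501.6·2.9)·2.15 − 750·2.7 = 0 → B_y = 5152.476/3.8 = 1355.91 ≈ 1356 N.
ΣF_y = 0: A_y + 1355.91 − 501.6·2.9 − 750 = 0 → A_y = 848.7 N.
ΣF_x = 0: no horizontal applied forces, so A_x = 0.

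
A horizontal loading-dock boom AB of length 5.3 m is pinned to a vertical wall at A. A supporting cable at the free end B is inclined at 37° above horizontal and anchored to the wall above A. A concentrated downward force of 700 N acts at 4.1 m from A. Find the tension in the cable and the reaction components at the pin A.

ΣM about A: T·sin37°·5.3 − 700·4.1 = 0 → T = 2870/(5.3·0.601815) = 899.794 ≈ 899.8 N.
ΣF_x = 0: A_x − T·cos37° = 0 → A_x = 899.794 × 0.798636 = 718.6 N.
ΣF_y = 0: A_y + T·sin37° − 700 = 0 → A_y = 700 − 899.794 × 0.601815 = 158.5 N.

T = 899.8 N, A_x = 718.6 N, A_y = 158.5 N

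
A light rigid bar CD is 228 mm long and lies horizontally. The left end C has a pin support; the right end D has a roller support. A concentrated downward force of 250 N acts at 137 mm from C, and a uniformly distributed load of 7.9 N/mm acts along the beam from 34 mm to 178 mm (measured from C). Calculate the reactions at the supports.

C_x = 0, C_y = 708.5 N, D_y = 679.1 N

Resultant of the distributed load: 7.9 × 144 = 1137.6 N at 106 mm from C.
ΣM about C: D_y·228 − 250·137 − (7.9·144)·106 = 0 → D_y = 154835.6/228 = 679.104 ≈ 679.1 N.
ΣF_y = 0: C_y + 679.104 − 250 − 7.9·144 = 0 → C_y = 708.5 N.
ΣF_x = 0: no horizontal applied forces, so C_x = 0.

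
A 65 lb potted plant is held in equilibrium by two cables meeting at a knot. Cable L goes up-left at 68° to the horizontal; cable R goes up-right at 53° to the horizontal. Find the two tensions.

T_L = 45.64 lb, T_R = 28.41 lb

ΣF_x = 0: −T_L·cos68° + T_R·cos53° = 0 → T_R = 0.622461·T_L.
ΣF_y = 0: T_L·sin68° + T_R·sin53° = 65.
Substitute: T_L·(0.927184 + 0.622461·0.798636) = 65 → T_L = 45.6363 ≈ 45.64 lb.
Then T_R = 0.622461 × 45.6363 = 28.41 lb.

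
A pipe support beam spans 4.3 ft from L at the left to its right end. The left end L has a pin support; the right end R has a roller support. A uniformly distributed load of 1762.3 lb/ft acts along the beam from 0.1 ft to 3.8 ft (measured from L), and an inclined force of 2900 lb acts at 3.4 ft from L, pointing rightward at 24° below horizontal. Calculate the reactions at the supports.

L_x = -2649 lb, L_y = 3810 lb, R_y = 3890 lb

Resultant of the distributed load: 1762.3 × 3.7 = 6520.51 lb at 1.95 ft from L.
ΣM about L: R_y·4.3 − (1762.3·3.7)·1.95 − 2900·sin24°·3.4 = 0 → R_y = 16725.4/4.3 = 3889.63 ≈ 3890 lb.
ΣF_y = 0: L_y + 3889.63 − 1762.3·3.7 − 2900·sin24° = 0 → L_y = 3810 lb.
ΣF_x = 0: L_x + 2900·cos24° = 0 → L_x = -2649 lb.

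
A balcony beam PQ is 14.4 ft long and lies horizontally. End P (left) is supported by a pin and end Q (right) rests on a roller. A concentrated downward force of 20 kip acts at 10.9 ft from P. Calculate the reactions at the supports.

P_x = 0, P_y = 4.861 kip, Q_y = 15.14 kip

ΣM about P: Q_y·14.4 − 20·10.9 = 0 → Q_y = 218/14.4 = 15.1389 ≈ 15.14 kip.
ΣF_y = 0: P_y + 15.1389 − 20 = 0 → P_y = 4.861 kip.
ΣF_x = 0: no horizontal applied forces, so P_x = 0.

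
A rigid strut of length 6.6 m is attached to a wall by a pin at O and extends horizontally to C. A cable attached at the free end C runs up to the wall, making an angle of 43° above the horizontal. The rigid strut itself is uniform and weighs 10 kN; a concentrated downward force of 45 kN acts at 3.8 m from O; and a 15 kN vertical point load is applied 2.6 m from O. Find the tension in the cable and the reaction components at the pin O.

T = 53.99 kN, O_x = 39.48 kN, O_y = 33.18 kN

ΣM about O: T·sin43°·6.6 − 10·3.3 − 45·3.8 − 15·2.6 = 0 → T = 243/(6.6·0.681998) = 53.9858 ≈ 53.99 kN.
ΣF_x = 0: O_x − T·cos43° = 0 → O_x = 53.9858 × 0.731354 = 39.48 kN.
ΣF_y = 0: O_y + T·sin43° − 10 − 45 − 15 = 0 → O_y = 70 − 53.9858 × 0.681998 = 33.18 kN.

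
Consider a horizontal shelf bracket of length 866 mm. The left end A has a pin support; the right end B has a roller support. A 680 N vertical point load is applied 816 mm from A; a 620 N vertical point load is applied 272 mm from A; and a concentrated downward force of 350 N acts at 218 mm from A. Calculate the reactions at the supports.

ΣM about A: B_y·866 − 680·816 − 620·272 − 350·218 = 0 → B_y = 799820/866 = 923.58 ≈ 923.6 N.
ΣF_y = 0: A_y + 923.58 − 680 − 620 − 350 = 0 → A_y = 726.4 N.
ΣF_x = 0: no horizontal applied forces, so A_x = 0.

A_x = 0, A_y = 726.4 N, B_y = 923.6 N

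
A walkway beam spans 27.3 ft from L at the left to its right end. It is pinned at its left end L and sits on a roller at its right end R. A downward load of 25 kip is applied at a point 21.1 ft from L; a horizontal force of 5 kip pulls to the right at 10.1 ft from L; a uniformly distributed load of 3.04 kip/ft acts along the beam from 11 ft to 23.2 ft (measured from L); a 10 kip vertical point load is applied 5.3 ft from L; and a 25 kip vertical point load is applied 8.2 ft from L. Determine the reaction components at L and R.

L_x = -5.000 kip, L_y = 45.08 kip, R_y = 52.00 kip

Resultant of the distributed load: 3.04 × 12.2 = 37.088 kip at 17.1 ft from L.
Moments about L: R_y·27.3 − 25·21.1 − (3.04·12.2)·17.1 − 10·5.3 − 25·8.2 = 0 → R_y = 1419.7048/27.3 = 52.0038 ≈ 52.00 kip.
ΣF_y = 0: L_y + 52.0038 − 25 − 3.04·12.2 − 10 − 25 = 0 → L_y = 45.08 kip.
ΣF_x = 0: L_x + 5 = 0 → L_x = -5.000 kip.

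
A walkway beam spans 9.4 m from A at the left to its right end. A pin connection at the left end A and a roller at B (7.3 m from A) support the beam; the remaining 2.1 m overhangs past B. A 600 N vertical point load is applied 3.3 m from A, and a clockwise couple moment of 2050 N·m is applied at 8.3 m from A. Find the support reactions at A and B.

Moments about A: B_y·7.3 − 600·3.3 − 2050 = 0 → B_y = 4030/7.3 = 552.055 ≈ 552.1 N.
ΣF_y = 0: A_y + 552.055 − 600 = 0 → A_y = 47.95 N.
ΣF_x = 0: no horizontal applied forces, so A_x = 0.

A_x = 0, A_y = 47.95 N, B_y = 552.1 N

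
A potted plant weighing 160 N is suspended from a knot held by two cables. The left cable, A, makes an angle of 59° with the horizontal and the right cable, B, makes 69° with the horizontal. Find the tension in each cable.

T_A = 72.76 N, T_B = 104.6 N

ΣF_x = 0: −T_A·cos59° + T_B·cos69° = 0 → T_B = 1.43718·T_A.
ΣF_y = 0: T_A·sin59° + T_B·sin69° = 160.
Substitute: T_A·(0.857167 + 1.43718·0.93358) = 160 → T_A = 72.764 ≈ 72.76 N.
Then T_B = 1.43718 × 72.764 = 104.6 N.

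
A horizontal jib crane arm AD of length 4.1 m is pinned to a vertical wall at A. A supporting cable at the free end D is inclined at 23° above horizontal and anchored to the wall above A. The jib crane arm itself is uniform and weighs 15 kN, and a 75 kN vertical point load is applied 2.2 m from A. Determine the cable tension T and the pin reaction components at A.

ΣM about A: T·sin23°·4.1 − 15·2.05 − 75·2.2 = 0 → T = 195.75/(4.1·0.390731) = 122.191 ≈ 122.2 kN.
ΣF_x = 0: A_x − T·cos23° = 0 → A_x = 122.191 × 0.920505 = 112.5 kN.
ΣF_y = 0: A_y + T·sin23° − 15 − 75 = 0 → A_y = 90 − 122.191 × 0.390731 = 42.26 kN.

T = 122.2 kN, A_x = 112.5 kN, A_y = 42.26 kN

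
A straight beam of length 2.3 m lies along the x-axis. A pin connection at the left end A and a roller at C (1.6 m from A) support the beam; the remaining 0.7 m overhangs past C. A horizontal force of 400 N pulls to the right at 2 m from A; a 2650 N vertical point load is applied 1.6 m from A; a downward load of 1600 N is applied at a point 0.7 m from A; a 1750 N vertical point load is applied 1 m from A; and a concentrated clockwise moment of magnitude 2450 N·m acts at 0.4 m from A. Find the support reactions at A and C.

A_x = -400.0 N, A_y = 25.00 N, C_y = 5975 N

Taking moments about A: C_y·1.6 − 2650·1.6 − 1600·0.7 − 1750·1 − 2450 = 0 → C_y = 9560/1.6 = 5975 N.
ΣF_y = 0: A_y + 5975 − 2650 − 1600 − 1750 = 0 → A_y = 25.00 N.
ΣF_x = 0: A_x + 400 = 0 → A_x = -400.0 N.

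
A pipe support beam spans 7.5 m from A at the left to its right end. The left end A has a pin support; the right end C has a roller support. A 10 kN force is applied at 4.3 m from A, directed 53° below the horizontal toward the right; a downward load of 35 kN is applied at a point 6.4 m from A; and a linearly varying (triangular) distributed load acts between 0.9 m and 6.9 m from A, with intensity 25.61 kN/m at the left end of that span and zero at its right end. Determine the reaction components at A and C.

Resultant of the triangular load: ½ × 25.61 × 6 = 76.83 kN, acting at 2.9 m from A (one-third of the span from the peak).
ΣM about A: C_y·7.5 − 10·sin53°·4.3 − 35·6.4 − (½·25.61·6)·2.9 = 0 → C_y = 481.148/7.5 = 64.1531 ≈ 64.15 kN.
ΣF_y = 0: A_y + 64.1531 − 10·sin53° − 35 − ½·25.61·6 = 0 → A_y = 55.66 kN.
ΣF_x = 0: A_x + 10·cos53° = 0 → A_x = -6.018 kN.

A_x = -6.018 kN, A_y = 55.66 kN, C_y = 64.15 kN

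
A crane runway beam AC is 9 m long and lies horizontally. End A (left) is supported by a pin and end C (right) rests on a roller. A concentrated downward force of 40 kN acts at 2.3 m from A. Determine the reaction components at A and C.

ΣM about A: C_y·9 − 40·2.3 = 0 → C_y = 92/9 = 10.2222 ≈ 10.22 kN.
ΣF_y = 0: A_y + 10.2222 − 40 = 0 → A_y = 29.78 kN.
ΣF_x = 0: no horizontal applied forces, so A_x = 0.

A_x = 0, A_y = 29.78 kN, C_y = 10.22 kN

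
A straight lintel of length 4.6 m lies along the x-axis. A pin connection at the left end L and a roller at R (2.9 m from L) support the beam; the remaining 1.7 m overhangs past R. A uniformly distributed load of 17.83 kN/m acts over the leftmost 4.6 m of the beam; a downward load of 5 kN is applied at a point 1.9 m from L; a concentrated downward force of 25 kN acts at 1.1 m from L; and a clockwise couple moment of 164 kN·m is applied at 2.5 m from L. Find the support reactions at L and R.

L_x = 0, L_y = -22.34 kN, R_y = 134.4 kN

Resultant of the distributed load: 17.83 × 4.6 = 82.018 kN at 2.3 m from L.
Taking moments about L: R_y·2.9 − (17.83·4.6)·2.3 − 5·1.9 − 25·1.1 − 164 = 0 → R_y = 389.6414/2.9 = 134.359 ≈ 134.4 kN.
ΣF_y = 0: L_y + 134.359 − 17.83·4.6 − 5 − 25 = 0 → L_y = -22.34 kN.
ΣF_x = 0: no horizontal applied forces, so L_x = 0.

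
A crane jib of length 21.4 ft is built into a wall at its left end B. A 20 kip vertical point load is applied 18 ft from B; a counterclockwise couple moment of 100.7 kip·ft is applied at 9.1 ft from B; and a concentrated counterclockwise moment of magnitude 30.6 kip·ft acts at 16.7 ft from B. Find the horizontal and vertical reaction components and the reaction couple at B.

B_x = 0, B_y = 20.00 kip, M_B = 228.7 kip·ft

ΣF_x = 0: B_x = 0.
ΣF_y = 0: B_y − 20 = 0 → B_y = 20.00 kip.
ΣM about B: M_B − 20·18 + 100.7 + 30.6 = 0 → M_B = 228.7 kip·ft.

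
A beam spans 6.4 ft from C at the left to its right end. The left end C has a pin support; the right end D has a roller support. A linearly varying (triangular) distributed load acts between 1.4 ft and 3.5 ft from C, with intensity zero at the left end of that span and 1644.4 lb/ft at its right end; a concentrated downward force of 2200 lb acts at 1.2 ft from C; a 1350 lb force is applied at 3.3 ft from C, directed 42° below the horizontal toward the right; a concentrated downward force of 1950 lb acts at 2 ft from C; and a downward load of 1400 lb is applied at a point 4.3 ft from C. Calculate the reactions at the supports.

C_x = -1003 lb, C_y = 4996 lb, D_y = 3184 lb

Resultant of the triangular load: ½ × 1644.4 × 2.1 = 1726.62 lb, acting at 2.8 ft from C (one-third of the span from the peak).
Taking moments about C: D_y·6.4 − (½·1644.4·2.1)·2.8 − 2200·1.2 − 1350·sin42°·3.3 − 1950·2 − 1400·4.3 = 0 → D_y = 20375.5/6.4 = 3183.67 ≈ 3184 lb.
ΣF_y = 0: C_y + 3183.67 − ½·1644.4·2.1 − 2200 − 1350·sin42° − 1950 − 1400 = 0 → C_y = 4996 lb.
ΣF_x = 0: C_x + 1350·cos42° = 0 → C_x = -1003 lb.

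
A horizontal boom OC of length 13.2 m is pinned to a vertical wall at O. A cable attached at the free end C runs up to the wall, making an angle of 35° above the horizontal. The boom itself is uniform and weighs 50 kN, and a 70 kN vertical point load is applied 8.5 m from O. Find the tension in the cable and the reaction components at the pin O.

ΣM about O: T·sin35°·13.2 − 50·6.6 − 70·8.5 = 0 → T = 925/(13.2·0.573576) = 122.173 ≈ 122.2 kN.
ΣF_x = 0: O_x − T·cos35° = 0 → O_x = 122.173 × 0.819152 = 100.1 kN.
ΣF_y = 0: O_y + T·sin35° − 50 − 70 = 0 → O_y = 120 − 122.173 × 0.573576 = 49.92 kN.

T = 122.2 kN, O_x = 100.1 kN, O_y = 49.92 kN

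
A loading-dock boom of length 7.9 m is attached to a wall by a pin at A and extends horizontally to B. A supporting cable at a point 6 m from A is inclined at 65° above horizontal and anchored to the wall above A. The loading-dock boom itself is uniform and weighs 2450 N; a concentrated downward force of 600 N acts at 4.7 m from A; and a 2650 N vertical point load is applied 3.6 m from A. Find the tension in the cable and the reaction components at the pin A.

T = 4053 N, A_x = 1713 N, A_y = 2027 N

ΣM about A: T·sin65°·6 − 2450·3.95 − 600·4.7 − 2650·3.6 = 0 → T = 22037.5/(6·0.906308) = 4052.61 ≈ 4053 N.
ΣF_x = 0: A_x − T·cos65° = 0 → A_x = 4052.61 × 0.422618 = 1713 N.
ΣF_y = 0: A_y + T·sin65° − 2450 − 600 − 2650 = 0 → A_y = 5700 − 4052.61 × 0.906308 = 2027 N.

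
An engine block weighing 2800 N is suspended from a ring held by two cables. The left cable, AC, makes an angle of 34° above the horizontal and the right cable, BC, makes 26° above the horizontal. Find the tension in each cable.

T_AC = 2906 N, T_BC = 2680 N

ΣF_x = 0: −T_AC·cos34° + T_BC·cos26° = 0 → T_BC = 0.922389·T_AC.
ΣF_y = 0: T_AC·sin34° + T_BC·sin26° = 2800.
Substitute: T_AC·(0.559193 + 0.922389·0.438371) = 2800 → T_AC = 2905.95 ≈ 2906 N.
Then T_BC = 0.922389 × 2905.95 = 2680 N.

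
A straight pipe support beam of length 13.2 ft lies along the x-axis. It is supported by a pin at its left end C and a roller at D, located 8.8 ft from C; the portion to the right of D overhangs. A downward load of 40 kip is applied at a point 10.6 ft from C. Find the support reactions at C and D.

C_x = 0, C_y = -8.182 kip, D_y = 48.18 kip

ΣM about C: D_y·8.8 − 40·10.6 = 0 → D_y = 424/8.8 = 48.1818 ≈ 48.18 kip.
ΣF_y = 0: C_y + 48.1818 − 40 = 0 → C_y = -8.182 kip.
ΣF_x = 0: no horizontal applied forces, so C_x = 0.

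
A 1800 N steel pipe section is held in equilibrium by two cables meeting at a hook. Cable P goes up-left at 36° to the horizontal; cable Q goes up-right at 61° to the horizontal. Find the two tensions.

T_P = 879.2 N, T_Q = 1467 N

ΣF_x = 0: −T_P·cos36° + T_Q·cos61° = 0 → T_Q = 1.66873·T_P.
ΣF_y = 0: T_P·sin36° + T_Q·sin61° = 1800.
Substitute: T_P·(0.587785 + 1.66873·0.87462) = 1800 → T_P = 879.211 ≈ 879.2 N.
Then T_Q = 1.66873 × 879.211 = 1467 N.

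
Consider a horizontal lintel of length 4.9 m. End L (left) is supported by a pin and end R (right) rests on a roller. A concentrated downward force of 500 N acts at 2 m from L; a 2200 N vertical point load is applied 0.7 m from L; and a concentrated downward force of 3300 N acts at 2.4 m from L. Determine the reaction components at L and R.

L_x = 0, L_y = 3865 N, R_y = 2135 N

Moments about L: R_y·4.9 − 500·2 − 2200·0.7 − 3300·2.4 = 0 → R_y = 10460/4.9 = 2134.69 ≈ 2135 N.
ΣF_y = 0: L_y + 2134.69 − 500 − 2200 − 3300 = 0 → L_y = 3865 N.
ΣF_x = 0: no horizontal applied forces, so L_x = 0.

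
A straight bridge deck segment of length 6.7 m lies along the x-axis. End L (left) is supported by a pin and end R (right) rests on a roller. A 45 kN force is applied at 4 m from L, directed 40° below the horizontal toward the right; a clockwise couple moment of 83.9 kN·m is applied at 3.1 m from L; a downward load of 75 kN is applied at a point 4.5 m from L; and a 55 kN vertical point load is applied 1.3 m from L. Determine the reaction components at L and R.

ΣM about L: R_y·6.7 − 45·sin40°·4 − 83.9 − 75·4.5 − 55·1.3 = 0 → R_y = 608.602/6.7 = 90.8361 ≈ 90.84 kN.
ΣF_y = 0: L_y + 90.8361 − 45·sin40° − 75 − 55 = 0 → L_y = 68.09 kN.
ΣF_x = 0: L_x + 45·cos40° = 0 → L_x = -34.47 kN.

L_x = -34.47 kN, L_y = 68.09 kN, R_y = 90.84 kN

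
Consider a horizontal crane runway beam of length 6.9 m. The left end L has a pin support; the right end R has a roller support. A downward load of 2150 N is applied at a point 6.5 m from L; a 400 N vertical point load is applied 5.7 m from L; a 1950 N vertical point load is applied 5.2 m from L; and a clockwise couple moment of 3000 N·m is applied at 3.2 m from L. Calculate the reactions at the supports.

L_x = 0, L_y = 239.9 N, R_y = 4260 N

ΣM about L: R_y·6.9 − 2150·6.5 − 400·5.7 − 1950·5.2 − 3000 = 0 → R_y = 29395/6.9 = 4260.14 ≈ 4260 N.
ΣF_y = 0: L_y + 4260.14 − 2150 − 400 − 1950 = 0 → L_y = 239.9 N.
ΣF_x = 0: no horizontal applied forces, so L_x = 0.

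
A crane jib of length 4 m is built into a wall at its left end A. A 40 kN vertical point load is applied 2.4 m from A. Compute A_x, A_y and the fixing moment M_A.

ΣF_x = 0: A_x = 0.
ΣF_y = 0: A_y − 40 = 0 → A_y = 40.00 kN.
ΣM about A: M_A − 40·2.4 = 0 → M_A = 96.00 kN·m.

A_x = 0, A_y = 40.00 kN, M_A = 96.00 kN·m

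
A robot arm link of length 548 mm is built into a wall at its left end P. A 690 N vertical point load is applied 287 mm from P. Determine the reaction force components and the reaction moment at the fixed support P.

ΣF_x = 0: P_x = 0.
ΣF_y = 0: P_y − 690 = 0 → P_y = 690.0 N.
ΣM about P: M_P − 690·287 = 0 → M_P = 198000 N·mm.

P_x = 0, P_y = 690.0 N, M_P = 198000 N·mm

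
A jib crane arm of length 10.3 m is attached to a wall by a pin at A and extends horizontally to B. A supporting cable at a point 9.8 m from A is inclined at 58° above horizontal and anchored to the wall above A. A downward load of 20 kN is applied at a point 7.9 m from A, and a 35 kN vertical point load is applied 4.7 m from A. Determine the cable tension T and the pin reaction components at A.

T = 38.80 kN, A_x = 20.56 kN, A_y = 22.09 kN

ΣM about A: T·sin58°·9.8 − 20·7.9 − 35·4.7 = 0 → T = 322.5/(9.8·0.848048) = 38.8046 ≈ 38.80 kN.
ΣF_x = 0: A_x − T·cos58° = 0 → A_x = 38.8046 × 0.529919 = 20.56 kN.
ΣF_y = 0: A_y + T·sin58° − 20 − 35 = 0 → A_y = 55 − 38.8046 × 0.848048 = 22.09 kN.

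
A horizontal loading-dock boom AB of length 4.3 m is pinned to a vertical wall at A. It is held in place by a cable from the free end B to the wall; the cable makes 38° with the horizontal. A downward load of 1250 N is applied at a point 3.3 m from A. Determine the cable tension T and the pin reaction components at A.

ΣM about A: T·sin38°·4.3 − 1250·3.3 = 0 → T = 4125/(4.3·0.615661) = 1558.17 ≈ 1558 N.
ΣF_x = 0: A_x − T·cos38° = 0 → A_x = 1558.17 × 0.788011 = 1228 N.
ΣF_y = 0: A_y + T·sin38° − 1250 = 0 → A_y = 1250 − 1558.17 × 0.615661 = 290.7 N.

T = 1558 N, A_x = 1228 N, A_y = 290.7 N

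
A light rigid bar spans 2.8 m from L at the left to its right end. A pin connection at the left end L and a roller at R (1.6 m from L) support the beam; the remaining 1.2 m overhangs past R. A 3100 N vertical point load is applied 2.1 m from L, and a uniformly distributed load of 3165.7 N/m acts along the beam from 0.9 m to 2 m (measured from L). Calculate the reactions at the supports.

L_x = 0, L_y = -642.3 N, R_y = 7225 N

Resultant of the distributed load: 3165.7 × 1.1 = 3482.27 N at 1.45 m from L.
Taking moments about L: R_y·1.6 − 3100·2.1 − (3165.7·1.1)·1.45 = 0 → R_y = 11559.2915/1.6 = 7224.56 ≈ 7225 N.
ΣF_y = 0: L_y + 7224.56 − 3100 − 3165.7·1.1 = 0 → L_y = -642.3 N.
ΣF_x = 0: no horizontal applied forces, so L_x = 0.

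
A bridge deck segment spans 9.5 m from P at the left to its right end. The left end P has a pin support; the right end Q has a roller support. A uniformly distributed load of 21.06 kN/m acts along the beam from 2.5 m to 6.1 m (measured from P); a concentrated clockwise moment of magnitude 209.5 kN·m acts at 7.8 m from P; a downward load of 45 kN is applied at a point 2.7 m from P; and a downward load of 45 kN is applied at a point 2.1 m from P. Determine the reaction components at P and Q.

Resultant of the distributed load: 21.06 × 3.6 = 75.816 kN at 4.3 m from P.
ΣM about P: Q_y·9.5 − (21.06·3.6)·4.3 − 209.5 − 45·2.7 − 45·2.1 = 0 → Q_y = 751.5088/9.5 = 79.1062 ≈ 79.11 kN.
ΣF_y = 0: P_y + 79.1062 − 21.06·3.6 − 45 − 45 = 0 → P_y = 86.71 kN.
ΣF_x = 0: no horizontal applied forces, so P_x = 0.

P_x = 0, P_y = 86.71 kN, Q_y = 79.11 kN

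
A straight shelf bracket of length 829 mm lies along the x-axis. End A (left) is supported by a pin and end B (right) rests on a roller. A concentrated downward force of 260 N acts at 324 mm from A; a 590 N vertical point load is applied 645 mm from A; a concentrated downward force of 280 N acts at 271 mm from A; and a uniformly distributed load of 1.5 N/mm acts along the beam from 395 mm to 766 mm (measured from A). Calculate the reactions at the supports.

A_x = 0, A_y = 644.6 N, B_y = 1042 N

Resultant of the distributed load: 1.5 × 371 = 556.5 N at 580.5 mm from A.
Moments about A: B_y·829 − 260·324 − 590·645 − 280·271 − (1.5·371)·580.5 = 0 → B_y = 863718.25/829 = 1041.88 ≈ 1042 N.
ΣF_y = 0: A_y + 1041.88 − 260 − 590 − 280 − 1.5·371 = 0 → A_y = 644.6 N.
ΣF_x = 0: no horizontal applied forces, so A_x = 0.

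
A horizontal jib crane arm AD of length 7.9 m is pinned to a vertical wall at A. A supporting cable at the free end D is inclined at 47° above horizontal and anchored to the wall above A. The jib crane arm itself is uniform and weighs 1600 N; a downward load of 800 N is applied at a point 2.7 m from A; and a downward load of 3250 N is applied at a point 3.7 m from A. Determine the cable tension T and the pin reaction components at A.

T = 3549 N, A_x = 2420 N, A_y = 3054 N

ΣM about A: T·sin47°·7.9 − 1600·3.95 − 800·2.7 − 3250·3.7 = 0 → T = 20505/(7.9·0.731354) = 3548.99 ≈ 3549 N.
ΣF_x = 0: A_x − T·cos47° = 0 → A_x = 3548.99 × 0.681998 = 2420 N.
ΣF_y = 0: A_y + T·sin47° − 1600 − 800 − 3250 = 0 → A_y = 5650 − 3548.99 × 0.731354 = 3054 N.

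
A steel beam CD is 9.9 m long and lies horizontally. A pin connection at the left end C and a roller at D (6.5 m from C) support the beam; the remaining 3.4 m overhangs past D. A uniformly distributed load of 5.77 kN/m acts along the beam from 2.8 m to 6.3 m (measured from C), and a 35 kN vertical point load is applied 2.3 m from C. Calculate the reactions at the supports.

C_x = 0, C_y = 28.67 kN, D_y = 26.52 kN

Resultant of the distributed load: 5.77 × 3.5 = 20.195 kN at 4.55 m from C.
ΣM about C: D_y·6.5 − (5.77·3.5)·4.55 − 35·2.3 = 0 → D_y = 172.38725/6.5 = 26.5211 ≈ 26.52 kN.
ΣF_y = 0: C_y + 26.5211 − 5.77·3.5 − 35 = 0 → C_y = 28.67 kN.
ΣF_x = 0: no horizontal applied forces, so C_x = 0.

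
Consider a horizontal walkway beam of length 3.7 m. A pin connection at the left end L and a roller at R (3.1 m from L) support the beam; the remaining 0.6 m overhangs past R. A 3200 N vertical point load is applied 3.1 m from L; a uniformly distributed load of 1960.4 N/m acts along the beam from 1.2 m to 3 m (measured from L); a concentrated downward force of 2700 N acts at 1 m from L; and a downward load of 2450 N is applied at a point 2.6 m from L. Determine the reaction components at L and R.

L_x = 0, L_y = 3362 N, R_y = 8516 N

Resultant of the distributed load: 1960.4 × 1.8 = 3528.72 N at 2.1 m from L.
Moments about L: R_y·3.1 − 3200·3.1 − (1960.4·1.8)·2.1 − 2700·1 − 2450·2.6 = 0 → R_y = 26400.312/3.1 = 8516.23 ≈ 8516 N.
ΣF_y = 0: L_y + 8516.23 − 3200 − 1960.4·1.8 − 2700 − 2450 = 0 → L_y = 3362 N.
ΣF_x = 0: no horizontal applied forces, so L_x = 0.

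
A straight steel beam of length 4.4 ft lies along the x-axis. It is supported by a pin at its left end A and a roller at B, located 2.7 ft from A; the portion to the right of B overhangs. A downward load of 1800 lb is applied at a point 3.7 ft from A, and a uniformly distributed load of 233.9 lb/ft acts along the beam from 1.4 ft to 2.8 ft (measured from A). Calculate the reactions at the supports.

A_x = 0, A_y = -593.9 lb, B_y = 2721 lb

Resultant of the distributed load: 233.9 × 1.4 = 327.46 lb at 2.1 ft from A.
Moments about A: B_y·2.7 − 1800·3.7 − (233.9·1.4)·2.1 = 0 → B_y = 7347.666/2.7 = 2721.36 ≈ 2721 lb.
ΣF_y = 0: A_y + 2721.36 − 1800 − 233.9·1.4 = 0 → A_y = -593.9 lb.
ΣF_x = 0: no horizontal applied forces, so A_x = 0.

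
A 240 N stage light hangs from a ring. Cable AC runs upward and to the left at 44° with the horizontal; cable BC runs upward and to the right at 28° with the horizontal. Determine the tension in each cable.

T_AC = 222.8 N, T_BC = 181.5 N

ΣF_x = 0: −T_AC·cos44° + T_BC·cos28° = 0 → T_BC = 0.814703·T_AC.
ΣF_y = 0: T_AC·sin44° + T_BC·sin28° = 240.
Substitute: T_AC·(0.694658 + 0.814703·0.469472) = 240 → T_AC = 222.813 ≈ 222.8 N.
Then T_BC = 0.814703 × 222.813 = 181.5 N.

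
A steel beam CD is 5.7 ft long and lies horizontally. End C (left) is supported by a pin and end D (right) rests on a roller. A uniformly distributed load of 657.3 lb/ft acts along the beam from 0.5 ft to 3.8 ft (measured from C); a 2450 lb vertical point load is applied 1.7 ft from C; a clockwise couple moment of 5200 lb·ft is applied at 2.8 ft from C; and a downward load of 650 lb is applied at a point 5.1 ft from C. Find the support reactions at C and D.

Resultant of the distributed load: 657.3 × 3.3 = 2169.09 lb at 2.15 ft from C.
Taking moments about C: D_y·5.7 − (657.3·3.3)·2.15 − 2450·1.7 − 5200 − 650·5.1 = 0 → D_y = 17343.5435/5.7 = 3042.73 ≈ 3043 lb.
ΣF_y = 0: C_y + 3042.73 − 657.3·3.3 − 2450 − 650 = 0 → C_y = 2226 lb.
ΣF_x = 0: no horizontal applied forces, so C_x = 0.

C_x = 0, C_y = 2226 lb, D_y = 3043 lb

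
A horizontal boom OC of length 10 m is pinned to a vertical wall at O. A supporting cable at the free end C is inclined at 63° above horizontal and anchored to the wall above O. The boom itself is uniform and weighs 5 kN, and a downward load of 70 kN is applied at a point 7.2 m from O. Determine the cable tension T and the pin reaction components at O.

ΣM about O: T·sin63°·10 − 5·5 − 70·7.2 = 0 → T = 529/(10·0.891007) = 59.371 ≈ 59.37 kN.
ΣF_x = 0: O_x − T·cos63° = 0 → O_x = 59.371 × 0.45399 = 26.95 kN.
ΣF_y = 0: O_y + T·sin63° − 5 − 70 = 0 → O_y = 75 − 59.371 × 0.891007 = 22.10 kN.

T = 59.37 kN, O_x = 26.95 kN, O_y = 22.10 kN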